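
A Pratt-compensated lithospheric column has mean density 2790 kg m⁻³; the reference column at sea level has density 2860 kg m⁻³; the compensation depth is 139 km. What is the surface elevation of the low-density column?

ρ_ref D = ρ (D + h) → h = D (ρ_ref − ρ)/ρ.
h = 139 km × (2860 − 2790)/2790 = 3.49 km.

3.49 km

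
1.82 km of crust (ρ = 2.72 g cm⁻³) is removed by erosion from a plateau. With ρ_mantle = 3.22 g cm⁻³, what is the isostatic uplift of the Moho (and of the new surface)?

1.54 km

Unloading: uplift u = e ρ_c/ρ_m = 1.82 km × 2.72/3.22 = 1.54 km.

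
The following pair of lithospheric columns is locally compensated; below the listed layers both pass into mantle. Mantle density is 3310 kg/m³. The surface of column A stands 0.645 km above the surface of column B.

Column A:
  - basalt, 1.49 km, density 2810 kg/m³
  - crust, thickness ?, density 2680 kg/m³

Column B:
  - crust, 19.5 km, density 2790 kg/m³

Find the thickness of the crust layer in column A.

Take the compensation level at the base of the deeper column (depth z_c below the surface of column A) and equate Σ ρ_i t_i down to z_c; mantle fills any gap and the z_c terms cancel.
Column A: 1.49×2810 + x×2680 + (z_c − 1.49 − x)×3310
Column B: 0.645×0 + 19.5×2790 + (z_c − 0.645 − 19.5)×3310
The z_c×3310 term appears on both sides and cancels. Collect the known terms of each column as K = Σ(ρt)_known − 3310 × (depth of known layers): K_A = 4186.9 − 3310×1.49 = −745; K_B = 54405 − 3310×(0.645 + 19.5) = −12274.95.
Balance: K_A − x×(3310 − 2680) = K_B, so x = (K_A − K_B)/(3310 − 2680) = 11530/630 = 18.3 km.

18.3 km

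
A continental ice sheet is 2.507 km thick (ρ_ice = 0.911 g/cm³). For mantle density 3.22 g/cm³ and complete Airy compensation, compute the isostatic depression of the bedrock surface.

Balancing pressure at the compensation depth: the ice load ρ_ice t is balanced by mantle displaced below, ρ_m s.
s = t ρ_ice / ρ_m = 2.507 km × 0.911/3.22 = 0.709 km.

0.709 km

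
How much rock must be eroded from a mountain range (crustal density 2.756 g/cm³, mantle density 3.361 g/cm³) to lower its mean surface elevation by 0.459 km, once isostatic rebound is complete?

Net drop Δ = e − u = e − e ρ_c/ρ_m = e (ρ_m − ρ_c)/ρ_m.
e = Δ ρ_m/(ρ_m − ρ_c) = 0.459 km × 3.361/0.605 = 2.55 km.

2.55 km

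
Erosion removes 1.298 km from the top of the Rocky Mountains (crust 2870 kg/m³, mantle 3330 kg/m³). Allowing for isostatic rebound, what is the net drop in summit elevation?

0.179 km

Rebound u = e ρ_c/ρ_m = 1.298 km × 2870/3330 = 1.119 km.
Net surface drop = e − u = 1.298 km − 1.119 km = e (ρ_m − ρ_c)/ρ_m = 0.179 km.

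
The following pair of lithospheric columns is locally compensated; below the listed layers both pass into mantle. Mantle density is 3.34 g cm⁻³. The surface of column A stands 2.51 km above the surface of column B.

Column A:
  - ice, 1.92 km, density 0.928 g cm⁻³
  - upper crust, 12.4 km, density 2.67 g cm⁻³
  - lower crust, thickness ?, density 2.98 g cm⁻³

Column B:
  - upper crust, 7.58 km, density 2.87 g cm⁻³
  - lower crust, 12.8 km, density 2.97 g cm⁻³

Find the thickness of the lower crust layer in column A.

Take the compensation level at the base of the deeper column (depth z_c below the surface of column A) and equate Σ ρ_i t_i down to z_c; mantle fills any gap and the z_c terms cancel.
Column A: 1.92×0.928 + 12.4×2.67 + x×2.98 + (z_c − 14.32 − x)×3.34
Column B: 2.51×0 + 7.58×2.87 + 12.8×2.97 + (z_c − 2.51 − 20.38)×3.34
The z_c×3.34 term appears on both sides and cancels. Collect the known terms of each column as K = Σ(ρt)_known − 3.34 × (depth of known layers): K_A = 34.88976 − 3.34×14.32 = −12.93904; K_B = 59.7706 − 3.34×(2.51 + 20.38) = −16.682.
Balance: K_A − x×(3.34 − 2.98) = K_B, so x = (K_A − K_B)/(3.34 − 2.98) = 3.74296/0.36 = 10.4 km.

10.4 km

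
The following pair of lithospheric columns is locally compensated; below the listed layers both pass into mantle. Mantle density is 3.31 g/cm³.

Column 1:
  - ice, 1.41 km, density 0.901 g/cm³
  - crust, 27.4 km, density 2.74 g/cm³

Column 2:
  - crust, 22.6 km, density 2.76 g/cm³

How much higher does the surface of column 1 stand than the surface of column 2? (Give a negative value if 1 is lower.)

1.99 km

For any compensation level in the mantle, the mantle terms cancel and isostasy reduces to e = (Σt_1 − Σt_2) − (Σ(ρt)_1 − Σ(ρt)_2) / ρ_m.
Σt_1 = 28.81 km; Σt_2 = 22.6 km; Σ(ρt)_1 = 76.34641; Σ(ρt)_2 = 62.376 (in km·g/cm³).
e = (28.81 − 22.6) − (76.34641 − 62.376) / 3.31 = 1.99 km.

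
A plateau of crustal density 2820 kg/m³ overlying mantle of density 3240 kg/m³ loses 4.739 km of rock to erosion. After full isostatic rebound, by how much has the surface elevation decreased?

Rebound u = e ρ_c/ρ_m = 4.739 km × 2820/3240 = 4.125 km.
Net surface drop = e − u = 4.739 km − 4.125 km = e (ρ_m − ρ_c)/ρ_m = 0.614 km.

0.614 km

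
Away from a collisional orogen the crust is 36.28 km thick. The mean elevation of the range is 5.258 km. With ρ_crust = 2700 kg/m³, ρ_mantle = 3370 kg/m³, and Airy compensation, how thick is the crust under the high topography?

Root depth r = h ρ_c / (ρ_m − ρ_c) = 5.258 km × 2700 / 670 = 21.19 km.
Total thickness = T + h + r = 36.28 km + 5.258 km + 21.19 km = 62.7 km.

62.7 km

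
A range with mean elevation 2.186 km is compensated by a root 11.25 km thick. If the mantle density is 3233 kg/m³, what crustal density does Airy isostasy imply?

2710 kg/m³

ρ_c h = (ρ_m − ρ_c) r → ρ_c (h + r) = ρ_m r → ρ_c = ρ_m r / (h + r).
ρ_c = 3233 × 11.25 km / (2.186 km + 11.25 km) = 2710 kg/m³.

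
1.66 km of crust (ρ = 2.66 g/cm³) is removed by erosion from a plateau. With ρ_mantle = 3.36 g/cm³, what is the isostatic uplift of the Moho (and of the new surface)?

1.31 km

Unloading: uplift u = e ρ_c/ρ_m = 1.66 km × 2.66/3.36 = 1.31 km.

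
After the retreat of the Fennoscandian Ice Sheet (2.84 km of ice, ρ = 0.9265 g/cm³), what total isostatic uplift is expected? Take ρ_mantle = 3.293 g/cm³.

0.799 km

Removing the load lets mantle flow back in; uplift u satisfies ρ_ice t = ρ_m u.
u = t ρ_ice/ρ_m = 2.84 km × 0.9265/3.293 = 0.799 km.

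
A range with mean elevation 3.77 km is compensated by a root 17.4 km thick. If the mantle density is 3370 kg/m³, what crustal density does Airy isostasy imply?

ρ_c h = (ρ_m − ρ_c) r → ρ_c (h + r) = ρ_m r → ρ_c = ρ_m r / (h + r).
ρ_c = 3370 × 17.4 km / (3.77 km + 17.4 km) = 2770 kg/m³.

2770 kg/m³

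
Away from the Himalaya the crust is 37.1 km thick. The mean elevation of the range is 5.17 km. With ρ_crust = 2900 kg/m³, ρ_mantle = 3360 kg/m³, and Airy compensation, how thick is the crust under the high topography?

Root depth r = h ρ_c / (ρ_m − ρ_c) = 5.17 km × 2900 / 460 = 32.59 km.
Total thickness = T + h + r = 37.1 km + 5.17 km + 32.59 km = 74.9 km.

74.9 km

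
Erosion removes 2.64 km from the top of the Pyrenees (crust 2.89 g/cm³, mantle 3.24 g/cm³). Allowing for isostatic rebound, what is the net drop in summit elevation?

Rebound u = e ρ_c/ρ_m = 2.64 km × 2.89/3.24 = 2.355 km.
Net surface drop = e − u = 2.64 km − 2.355 km = e (ρ_m − ρ_c)/ρ_m = 0.285 km.

0.285 km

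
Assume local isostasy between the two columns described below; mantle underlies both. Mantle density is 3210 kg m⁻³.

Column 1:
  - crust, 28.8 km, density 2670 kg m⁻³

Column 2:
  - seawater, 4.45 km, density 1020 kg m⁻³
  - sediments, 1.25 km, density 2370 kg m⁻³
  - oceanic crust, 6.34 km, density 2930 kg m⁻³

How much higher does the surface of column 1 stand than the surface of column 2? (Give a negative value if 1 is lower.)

0.929 km

For any compensation level in the mantle, the mantle terms cancel and isostasy reduces to e = (Σt_1 − Σt_2) − (Σ(ρt)_1 − Σ(ρt)_2) / ρ_m.
Σt_1 = 28.8 km; Σt_2 = 12.04 km; Σ(ρt)_1 = 76896; Σ(ρt)_2 = 26077.7 (in km·kg m⁻³).
e = (28.8 − 12.04) − (76896 − 26077.7) / 3210 = 0.929 km.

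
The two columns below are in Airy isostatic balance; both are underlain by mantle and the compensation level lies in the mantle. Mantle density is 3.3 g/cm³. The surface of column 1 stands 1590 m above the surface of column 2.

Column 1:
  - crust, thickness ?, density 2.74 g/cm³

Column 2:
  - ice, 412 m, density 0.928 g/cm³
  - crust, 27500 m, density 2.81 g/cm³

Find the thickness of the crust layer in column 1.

Take the compensation level at the base of the deeper column (depth z_c below the surface of column 1) and equate Σ ρ_i t_i down to z_c; mantle fills any gap and the z_c terms cancel.
Column 1: x×2.74 + (z_c − 0 − x)×3.3
Column 2: 1590×0 + 412×0.928 + 27500×2.81 + (z_c − 1590 − 27912)×3.3
The z_c×3.3 term appears on both sides and cancels. Collect the known terms of each column as K = Σ(ρt)_known − 3.3 × (depth of known layers): K_1 = 0 − 3.3×0 = 0; K_2 = 77657.336 − 3.3×(1590 + 27912) = −19699.264.
Balance: K_1 − x×(3.3 − 2.74) = K_2, so x = (K_1 − K_2)/(3.3 − 2.74) = 19699.3/0.56 = 35200 m.

35200 m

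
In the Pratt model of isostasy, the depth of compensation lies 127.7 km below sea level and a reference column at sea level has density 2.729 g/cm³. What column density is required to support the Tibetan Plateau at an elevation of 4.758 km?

2.63 g/cm³

Pratt balance: ρ_ref D = ρ (D + h).
ρ = ρ_ref D/(D + h) = 2.729 × 127.7 km/(127.7 km + 4.758 km) = 2.63 g/cm³.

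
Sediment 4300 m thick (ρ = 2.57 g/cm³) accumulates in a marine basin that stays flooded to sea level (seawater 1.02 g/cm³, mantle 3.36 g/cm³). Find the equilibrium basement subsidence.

2850 m

Submarine loading: the sediment displaces seawater, and the subsidence is in turn flooded, so s (ρ_m − ρ_w) = t (ρ_sed − ρ_w).
s = 4300 m × (2.57 − 1.02) / (3.36 − 1.02) = 2850 m.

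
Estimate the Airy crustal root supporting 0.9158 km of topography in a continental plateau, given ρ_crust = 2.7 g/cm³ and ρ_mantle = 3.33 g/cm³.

By Archimedes' principle applied to the lithosphere: the weight of the topography is balanced by the buoyancy of the root, ρ_c h = (ρ_m − ρ_c) r.
r = h · ρ_c / (ρ_m − ρ_c) = 0.9158 km × 2.7 / (3.33 − 2.7) = 3.92 km.

3.92 km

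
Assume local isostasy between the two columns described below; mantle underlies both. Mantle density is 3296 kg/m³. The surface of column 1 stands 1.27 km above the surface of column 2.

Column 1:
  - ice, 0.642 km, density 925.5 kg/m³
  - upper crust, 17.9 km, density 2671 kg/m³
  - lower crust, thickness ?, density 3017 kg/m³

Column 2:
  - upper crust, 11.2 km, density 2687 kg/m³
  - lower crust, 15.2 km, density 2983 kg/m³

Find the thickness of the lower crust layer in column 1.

10.9 km

Take the compensation level at the base of the deeper column (depth z_c below the surface of column 1) and equate Σ ρ_i t_i down to z_c; mantle fills any gap and the z_c terms cancel.
Column 1: 0.642×925.5 + 17.9×2671 + x×3017 + (z_c − 18.542 − x)×3296
Column 2: 1.27×0 + 11.2×2687 + 15.2×2983 + (z_c − 1.27 − 26.4)×3296
The z_c×3296 term appears on both sides and cancels. Collect the known terms of each column as K = Σ(ρt)_known − 3296 × (depth of known layers): K_1 = 48405.071 − 3296×18.542 = −12709.361; K_2 = 75436 − 3296×(1.27 + 26.4) = −15764.32.
Balance: K_1 − x×(3296 − 3017) = K_2, so x = (K_1 − K_2)/(3296 − 3017) = 3054.96/279 = 10.9 km.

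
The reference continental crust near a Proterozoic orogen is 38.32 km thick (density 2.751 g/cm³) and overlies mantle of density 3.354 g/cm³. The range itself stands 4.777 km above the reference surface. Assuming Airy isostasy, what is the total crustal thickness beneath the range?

64.9 km

Root depth r = h ρ_c / (ρ_m − ρ_c) = 4.777 km × 2.751 / 0.603 = 21.79 km.
Total thickness = T + h + r = 38.32 km + 4.777 km + 21.79 km = 64.9 km.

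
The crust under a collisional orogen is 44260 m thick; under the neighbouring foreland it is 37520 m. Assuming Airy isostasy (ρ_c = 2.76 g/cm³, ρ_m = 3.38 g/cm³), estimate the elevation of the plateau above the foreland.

Excess crust Δ = 44260 m − 37520 m = 6740 m, split between elevation h and root r with h + r = Δ.
Airy balance ρ_c h = (ρ_m − ρ_c) r gives r = h ρ_c/(ρ_m − ρ_c), so h (1 + ρ_c/(ρ_m − ρ_c)) = Δ, i.e. h = Δ (ρ_m − ρ_c)/ρ_m.
h = 6740 m × 0.62/3.38 = 1240 m.

1240 m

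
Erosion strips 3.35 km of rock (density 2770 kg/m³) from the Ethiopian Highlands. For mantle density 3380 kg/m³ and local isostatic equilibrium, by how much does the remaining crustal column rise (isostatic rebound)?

Unloading: uplift u = e ρ_c/ρ_m = 3.35 km × 2770/3380 = 2.75 km.

2.75 km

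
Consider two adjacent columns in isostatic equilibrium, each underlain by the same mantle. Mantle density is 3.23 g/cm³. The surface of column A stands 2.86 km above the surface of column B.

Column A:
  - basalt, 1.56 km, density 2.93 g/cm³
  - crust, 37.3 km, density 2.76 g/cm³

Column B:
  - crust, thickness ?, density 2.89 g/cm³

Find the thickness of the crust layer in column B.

Take the compensation level at the base of the deeper column (depth z_c below the surface of column A) and equate Σ ρ_i t_i down to z_c; mantle fills any gap and the z_c terms cancel.
Column A: 1.56×2.93 + 37.3×2.76 + (z_c − 38.86)×3.23
Column B: 2.86×0 + x×2.89 + (z_c − 2.86 − 0 − x)×3.23
The z_c×3.23 term appears on both sides and cancels. Collect the known terms of each column as K = Σ(ρt)_known − 3.23 × (depth of known layers): K_A = 107.5188 − 3.23×38.86 = −17.999; K_B = 0 − 3.23×(2.86 + 0) = −9.2378.
Balance: K_A = K_B − x×(3.23 − 2.89), so x = (K_B − K_A)/(3.23 − 2.89) = 8.7612/0.34 = 25.8 km.

25.8 km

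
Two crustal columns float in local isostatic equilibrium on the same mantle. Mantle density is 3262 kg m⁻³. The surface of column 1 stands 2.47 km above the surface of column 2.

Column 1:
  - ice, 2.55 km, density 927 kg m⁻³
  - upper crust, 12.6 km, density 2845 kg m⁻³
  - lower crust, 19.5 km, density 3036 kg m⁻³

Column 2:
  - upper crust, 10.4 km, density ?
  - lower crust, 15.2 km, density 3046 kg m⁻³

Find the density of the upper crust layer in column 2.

Take the compensation level at the base of the deeper column (depth z_c below the surface of column 1) and equate Σ ρ_i t_i down to z_c; mantle fills any gap and the z_c terms cancel.
Column 1: 2.55×927 + 12.6×2845 + 19.5×3036 + (z_c − 34.65)×3262
Column 2: 2.47×0 + 10.4×ρ + 15.2×3046 + (z_c − 2.47 − 25.6)×3262
The z_c×3262 term appears on both sides and cancels. Collect the known terms of each column as K = Σ(ρt)_known − 3262 × (depth of known layers): K_1 = 97412.85 − 3262×34.65 = −15615.45; K_2 = 46299.2 − 3262×(2.47 + 25.6) = −45265.14.
Balance: K_1 = K_2 + 10.4×ρ, so ρ = (K_1 − K_2)/10.4 = 29649.7/10.4 = 2850 kg m⁻³.

2850 kg m⁻³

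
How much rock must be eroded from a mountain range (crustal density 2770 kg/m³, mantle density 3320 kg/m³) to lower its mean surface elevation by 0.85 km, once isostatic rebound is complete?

5.13 km

Net drop Δ = e − u = e − e ρ_c/ρ_m = e (ρ_m − ρ_c)/ρ_m.
e = Δ ρ_m/(ρ_m − ρ_c) = 0.85 km × 3320/550 = 5.13 km.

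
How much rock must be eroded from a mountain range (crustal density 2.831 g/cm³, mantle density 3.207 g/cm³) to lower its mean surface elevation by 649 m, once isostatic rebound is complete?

Net drop Δ = e − u = e − e ρ_c/ρ_m = e (ρ_m − ρ_c)/ρ_m.
e = Δ ρ_m/(ρ_m − ρ_c) = 649 m × 3.207/0.376 = 5540 m.

5540 m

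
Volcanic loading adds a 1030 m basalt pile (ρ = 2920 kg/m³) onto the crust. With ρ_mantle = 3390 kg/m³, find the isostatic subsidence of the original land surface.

Subaerial loading: s = t ρ_load / ρ_m.
s = 1030 m × 2920/3390 = 887 m.

887 m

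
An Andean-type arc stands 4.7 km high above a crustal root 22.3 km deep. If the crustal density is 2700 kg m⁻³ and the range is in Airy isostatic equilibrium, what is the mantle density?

3270 kg m⁻³

Airy balance: ρ_c h = (ρ_m − ρ_c) r → ρ_m = ρ_c (1 + h/r).
ρ_m = 2700 × (1 + 4.7 km/22.3 km) = 3270 kg m⁻³.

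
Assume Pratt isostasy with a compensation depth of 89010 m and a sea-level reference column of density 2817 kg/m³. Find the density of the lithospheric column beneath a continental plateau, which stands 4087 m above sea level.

Pratt balance: ρ_ref D = ρ (D + h).
ρ = ρ_ref D/(D + h) = 2817 × 89010 m/(89010 m + 4087 m) = 2690 kg/m³.

2690 kg/m³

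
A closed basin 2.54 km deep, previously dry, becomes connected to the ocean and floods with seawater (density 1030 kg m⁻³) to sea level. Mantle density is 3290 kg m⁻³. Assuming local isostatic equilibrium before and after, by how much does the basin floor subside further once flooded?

After flooding the water column is d + s deep. Its weight must equal the weight of mantle displaced by the extra subsidence s: (d + s) ρ_w = s ρ_m.
s = d ρ_w / (ρ_m − ρ_w) = 2.54 km × 1030/(3290 − 1030) = 1.16 km.

1.16 km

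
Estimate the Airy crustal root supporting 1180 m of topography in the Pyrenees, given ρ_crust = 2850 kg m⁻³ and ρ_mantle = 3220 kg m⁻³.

In Airy isostatic equilibrium: the weight of the topography is balanced by the buoyancy of the root, ρ_c h = (ρ_m − ρ_c) r.
r = h · ρ_c / (ρ_m − ρ_c) = 1180 m × 2850 / (3220 − 2850) = 9090 m.

9090 m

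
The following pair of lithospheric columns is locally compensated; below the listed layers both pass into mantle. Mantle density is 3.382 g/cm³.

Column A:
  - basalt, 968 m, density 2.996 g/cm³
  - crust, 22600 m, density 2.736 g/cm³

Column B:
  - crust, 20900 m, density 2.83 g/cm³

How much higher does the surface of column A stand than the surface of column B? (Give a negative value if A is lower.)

For any compensation level in the mantle, the mantle terms cancel and isostasy reduces to e = (Σt_A − Σt_B) − (Σ(ρt)_A − Σ(ρt)_B) / ρ_m.
Σt_A = 23568 m; Σt_B = 20900 m; Σ(ρt)_A = 64733.728; Σ(ρt)_B = 59147 (in m·g/cm³).
e = (23568 − 20900) − (64733.728 − 59147) / 3.382 = 1020 m.

1020 m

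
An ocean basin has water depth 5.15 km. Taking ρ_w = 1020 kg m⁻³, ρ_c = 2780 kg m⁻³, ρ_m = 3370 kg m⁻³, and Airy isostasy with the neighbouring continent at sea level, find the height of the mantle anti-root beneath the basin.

In Airy isostatic equilibrium: replacing crust with seawater at the top is compensated by replacing crust with mantle at the base: d (ρ_c − ρ_w) = a (ρ_m − ρ_c).
a = d (ρ_c − ρ_w)/(ρ_m − ρ_c) = 5.15 km × 1760/590 = 15.4 km.

15.4 km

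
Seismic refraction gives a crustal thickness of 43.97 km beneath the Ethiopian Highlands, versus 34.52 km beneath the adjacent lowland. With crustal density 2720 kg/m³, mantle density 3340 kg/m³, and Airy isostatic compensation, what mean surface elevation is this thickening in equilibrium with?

1.75 km

Excess crust Δ = 43.97 km − 34.52 km = 9.45 km, split between elevation h and root r with h + r = Δ.
Airy balance ρ_c h = (ρ_m − ρ_c) r gives r = h ρ_c/(ρ_m − ρ_c), so h (1 + ρ_c/(ρ_m − ρ_c)) = Δ, i.e. h = Δ (ρ_m − ρ_c)/ρ_m.
h = 9.45 km × 620/3340 = 1.75 km.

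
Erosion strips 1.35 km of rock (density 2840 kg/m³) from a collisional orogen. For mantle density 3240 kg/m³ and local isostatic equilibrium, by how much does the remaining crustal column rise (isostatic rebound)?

Unloading: uplift u = e ρ_c/ρ_m = 1.35 km × 2840/3240 = 1.18 km.

1.18 km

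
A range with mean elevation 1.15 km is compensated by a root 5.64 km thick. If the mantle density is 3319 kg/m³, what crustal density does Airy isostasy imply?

ρ_c h = (ρ_m − ρ_c) r → ρ_c (h + r) = ρ_m r → ρ_c = ρ_m r / (h + r).
ρ_c = 3319 × 5.64 km / (1.15 km + 5.64 km) = 2760 kg/m³.

2760 kg/m³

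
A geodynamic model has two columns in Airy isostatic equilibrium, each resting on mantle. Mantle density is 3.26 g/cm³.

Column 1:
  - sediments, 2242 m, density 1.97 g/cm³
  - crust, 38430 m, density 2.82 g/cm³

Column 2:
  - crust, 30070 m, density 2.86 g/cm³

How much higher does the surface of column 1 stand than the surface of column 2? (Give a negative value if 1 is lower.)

For any compensation level in the mantle, the mantle terms cancel and isostasy reduces to e = (Σt_1 − Σt_2) − (Σ(ρt)_1 − Σ(ρt)_2) / ρ_m.
Σt_1 = 40672 m; Σt_2 = 30070 m; Σ(ρt)_1 = 112789.34; Σ(ρt)_2 = 86000.2 (in m·g/cm³).
e = (40672 − 30070) − (112789.34 − 86000.2) / 3.26 = 2380 m.

2380 m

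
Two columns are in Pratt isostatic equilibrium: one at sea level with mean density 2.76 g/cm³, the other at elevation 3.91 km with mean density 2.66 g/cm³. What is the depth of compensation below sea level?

104 km

ρ_ref D = ρ (D + h) → D (ρ_ref − ρ) = ρ h.
D = ρ h/(ρ_ref − ρ) = 2.66 × 3.91 km/(2.76 − 2.66) = 104 km.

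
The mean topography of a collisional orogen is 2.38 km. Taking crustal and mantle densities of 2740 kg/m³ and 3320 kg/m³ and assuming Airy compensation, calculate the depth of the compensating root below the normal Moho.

Isostatic balance requires: the weight of the topography is balanced by the buoyancy of the root, ρ_c h = (ρ_m − ρ_c) r.
r = h · ρ_c / (ρ_m − ρ_c) = 2.38 km × 2740 / (3320 − 2740) = 11.2 km.

11.2 km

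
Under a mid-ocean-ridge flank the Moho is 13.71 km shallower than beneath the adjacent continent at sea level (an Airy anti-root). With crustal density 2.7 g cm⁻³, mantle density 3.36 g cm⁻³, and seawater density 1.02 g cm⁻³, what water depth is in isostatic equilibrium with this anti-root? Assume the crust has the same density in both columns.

Replacing a thickness d of crust by seawater at the top must be balanced by replacing crust with mantle at the base: d (ρ_c − ρ_w) = a (ρ_m − ρ_c).
d = a (ρ_m − ρ_c)/(ρ_c − ρ_w) = 13.71 km × 0.66/1.68 = 5.39 km.

5.39 km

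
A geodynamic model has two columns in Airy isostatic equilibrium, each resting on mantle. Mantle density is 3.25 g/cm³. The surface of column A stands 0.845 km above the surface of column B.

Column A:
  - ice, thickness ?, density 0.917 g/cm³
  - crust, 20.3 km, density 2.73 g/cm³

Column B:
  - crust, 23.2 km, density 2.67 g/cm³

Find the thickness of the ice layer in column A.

Take the compensation level at the base of the deeper column (depth z_c below the surface of column A) and equate Σ ρ_i t_i down to z_c; mantle fills any gap and the z_c terms cancel.
Column A: x×0.917 + 20.3×2.73 + (z_c − 20.3 − x)×3.25
Column B: 0.845×0 + 23.2×2.67 + (z_c − 0.845 − 23.2)×3.25
The z_c×3.25 term appears on both sides and cancels. Collect the known terms of each column as K = Σ(ρt)_known − 3.25 × (depth of known layers): K_A = 55.419 − 3.25×20.3 = −10.556; K_B = 61.944 − 3.25×(0.845 + 23.2) = −16.20225.
Balance: K_A − x×(3.25 − 0.917) = K_B, so x = (K_A − K_B)/(3.25 − 0.917) = 5.64625/2.333 = 2.42 km.

2.42 km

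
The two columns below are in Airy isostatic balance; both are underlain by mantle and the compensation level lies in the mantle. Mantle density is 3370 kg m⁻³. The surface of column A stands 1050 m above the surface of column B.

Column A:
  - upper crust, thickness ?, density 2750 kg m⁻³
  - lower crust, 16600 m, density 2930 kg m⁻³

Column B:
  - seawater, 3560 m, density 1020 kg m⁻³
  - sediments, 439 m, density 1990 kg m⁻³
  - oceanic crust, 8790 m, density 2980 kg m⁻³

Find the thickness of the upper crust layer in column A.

Take the compensation level at the base of the deeper column (depth z_c below the surface of column A) and equate Σ ρ_i t_i down to z_c; mantle fills any gap and the z_c terms cancel.
Column A: x×2750 + 16600×2930 + (z_c − 16600 − x)×3370
Column B: 1050×0 + 3560×1020 + 439×1990 + 8790×2980 + (z_c − 1050 − 12789)×3370
The z_c×3370 term appears on both sides and cancels. Collect the known terms of each column as K = Σ(ρt)_known − 3370 × (depth of known layers): K_A = 48638000 − 3370×16600 = −7304000; K_B = 30699010 − 3370×(1050 + 12789) = −15938420.
Balance: K_A − x×(3370 − 2750) = K_B, so x = (K_A − K_B)/(3370 − 2750) = 8634420/620 = 13900 m.

13900 m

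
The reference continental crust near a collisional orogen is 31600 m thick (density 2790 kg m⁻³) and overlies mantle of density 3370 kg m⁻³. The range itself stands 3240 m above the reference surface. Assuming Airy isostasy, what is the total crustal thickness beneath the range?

Root depth r = h ρ_c / (ρ_m − ρ_c) = 3240 m × 2790 / 580 = 15590 m.
Total thickness = T + h + r = 31600 m + 3240 m + 15590 m = 50400 m.

50400 m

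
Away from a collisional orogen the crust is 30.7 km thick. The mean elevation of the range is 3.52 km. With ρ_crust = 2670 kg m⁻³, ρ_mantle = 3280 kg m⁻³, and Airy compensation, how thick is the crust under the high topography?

49.6 km

Root depth r = h ρ_c / (ρ_m − ρ_c) = 3.52 km × 2670 / 610 = 15.41 km.
Total thickness = T + h + r = 30.7 km + 3.52 km + 15.41 km = 49.6 km.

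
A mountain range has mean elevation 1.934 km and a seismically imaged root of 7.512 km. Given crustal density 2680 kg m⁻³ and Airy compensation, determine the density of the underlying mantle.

Airy balance: ρ_c h = (ρ_m − ρ_c) r → ρ_m = ρ_c (1 + h/r).
ρ_m = 2680 × (1 + 1.934 km/7.512 km) = 3370 kg m⁻³.

3370 kg m⁻³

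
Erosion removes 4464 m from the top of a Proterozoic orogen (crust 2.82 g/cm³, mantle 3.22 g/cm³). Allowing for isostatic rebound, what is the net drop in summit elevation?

Rebound u = e ρ_c/ρ_m = 4464 m × 2.82/3.22 = 3909 m.
Net surface drop = e − u = 4464 m − 3909 m = e (ρ_m − ρ_c)/ρ_m = 555 m.

555 m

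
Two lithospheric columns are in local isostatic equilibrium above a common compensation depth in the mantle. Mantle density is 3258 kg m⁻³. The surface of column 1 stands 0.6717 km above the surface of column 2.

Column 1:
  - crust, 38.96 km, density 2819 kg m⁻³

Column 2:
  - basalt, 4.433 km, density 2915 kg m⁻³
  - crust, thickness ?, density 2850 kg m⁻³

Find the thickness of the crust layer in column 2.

32.8 km

Take the compensation level at the base of the deeper column (depth z_c below the surface of column 1) and equate Σ ρ_i t_i down to z_c; mantle fills any gap and the z_c terms cancel.
Column 1: 38.96×2819 + (z_c − 38.96)×3258
Column 2: 0.6717×0 + 4.433×2915 + x×2850 + (z_c − 0.6717 − 4.433 − x)×3258
The z_c×3258 term appears on both sides and cancels. Collect the known terms of each column as K = Σ(ρt)_known − 3258 × (depth of known layers): K_1 = 109828.24 − 3258×38.96 = −17103.44; K_2 = 12922.195 − 3258×(0.6717 + 4.433) = −3708.9176.
Balance: K_1 = K_2 − x×(3258 − 2850), so x = (K_2 − K_1)/(3258 − 2850) = 13394.5/408 = 32.8 km.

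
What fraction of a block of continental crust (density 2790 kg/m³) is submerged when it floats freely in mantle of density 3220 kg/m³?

86.6%

Submerged fraction = ρ_obj/ρ_fluid = 2790/3220 = 86.6%.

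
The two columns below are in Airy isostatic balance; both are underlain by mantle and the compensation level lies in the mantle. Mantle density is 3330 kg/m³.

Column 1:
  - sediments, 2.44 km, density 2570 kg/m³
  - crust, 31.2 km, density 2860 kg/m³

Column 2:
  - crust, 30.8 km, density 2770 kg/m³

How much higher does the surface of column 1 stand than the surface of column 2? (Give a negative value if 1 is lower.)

−0.219 km

For any compensation level in the mantle, the mantle terms cancel and isostasy reduces to e = (Σt_1 − Σt_2) − (Σ(ρt)_1 − Σ(ρt)_2) / ρ_m.
Σt_1 = 33.64 km; Σt_2 = 30.8 km; Σ(ρt)_1 = 95502.8; Σ(ρt)_2 = 85316 (in km·kg/m³).
e = (33.64 − 30.8) − (95502.8 − 85316) / 3330 = −0.219 km.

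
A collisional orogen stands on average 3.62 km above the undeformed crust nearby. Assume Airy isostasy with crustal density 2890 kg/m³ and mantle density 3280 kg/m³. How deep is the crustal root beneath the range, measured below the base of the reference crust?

26.8 km

Isostatic balance requires: the weight of the topography is balanced by the buoyancy of the root, ρ_c h = (ρ_m − ρ_c) r.
r = h · ρ_c / (ρ_m − ρ_c) = 3.62 km × 2890 / (3280 − 2890) = 26.8 km.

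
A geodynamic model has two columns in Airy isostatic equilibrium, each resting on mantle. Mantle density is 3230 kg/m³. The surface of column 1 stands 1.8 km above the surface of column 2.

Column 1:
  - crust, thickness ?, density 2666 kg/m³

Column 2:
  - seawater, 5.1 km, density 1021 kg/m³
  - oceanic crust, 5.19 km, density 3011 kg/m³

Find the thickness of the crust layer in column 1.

32.3 km

Take the compensation level at the base of the deeper column (depth z_c below the surface of column 1) and equate Σ ρ_i t_i down to z_c; mantle fills any gap and the z_c terms cancel.
Column 1: x×2666 + (z_c − 0 − x)×3230
Column 2: 1.8×0 + 5.1×1021 + 5.19×3011 + (z_c − 1.8 − 10.29)×3230
The z_c×3230 term appears on both sides and cancels. Collect the known terms of each column as K = Σ(ρt)_known − 3230 × (depth of known layers): K_1 = 0 − 3230×0 = 0; K_2 = 20834.19 − 3230×(1.8 + 10.29) = −18216.51.
Balance: K_1 − x×(3230 − 2666) = K_2, so x = (K_1 − K_2)/(3230 − 2666) = 18216.5/564 = 32.3 km.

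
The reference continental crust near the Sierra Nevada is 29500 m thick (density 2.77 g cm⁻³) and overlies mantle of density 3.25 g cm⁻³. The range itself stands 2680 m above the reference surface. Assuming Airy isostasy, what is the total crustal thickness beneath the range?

Root depth r = h ρ_c / (ρ_m − ρ_c) = 2680 m × 2.77 / 0.48 = 15470 m.
Total thickness = T + h + r = 29500 m + 2680 m + 15470 m = 47600 m.

47600 m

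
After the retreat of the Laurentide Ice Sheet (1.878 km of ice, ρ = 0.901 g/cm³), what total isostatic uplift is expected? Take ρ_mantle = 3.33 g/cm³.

Removing the load lets mantle flow back in; uplift u satisfies ρ_ice t = ρ_m u.
u = t ρ_ice/ρ_m = 1.878 km × 0.901/3.33 = 0.508 km.

0.508 km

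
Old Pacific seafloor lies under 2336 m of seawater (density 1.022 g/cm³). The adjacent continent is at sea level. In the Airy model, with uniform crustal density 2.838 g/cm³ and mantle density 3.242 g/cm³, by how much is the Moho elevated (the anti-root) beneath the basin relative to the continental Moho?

10500 m

For local isostatic compensation: replacing crust with seawater at the top is compensated by replacing crust with mantle at the base: d (ρ_c − ρ_w) = a (ρ_m − ρ_c).
a = d (ρ_c − ρ_w)/(ρ_m − ρ_c) = 2336 m × 1.816/0.404 = 10500 m.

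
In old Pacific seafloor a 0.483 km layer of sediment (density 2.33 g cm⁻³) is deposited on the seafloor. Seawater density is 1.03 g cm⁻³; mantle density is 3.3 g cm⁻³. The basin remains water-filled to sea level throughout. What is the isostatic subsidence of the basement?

Submarine loading: the sediment displaces seawater, and the subsidence is in turn flooded, so s (ρ_m − ρ_w) = t (ρ_sed − ρ_w).
s = 0.483 km × (2.33 − 1.03) / (3.3 − 1.03) = 0.277 km.

0.277 km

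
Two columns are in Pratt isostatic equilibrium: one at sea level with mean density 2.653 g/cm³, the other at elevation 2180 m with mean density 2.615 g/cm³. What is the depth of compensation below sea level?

150000 m

ρ_ref D = ρ (D + h) → D (ρ_ref − ρ) = ρ h.
D = ρ h/(ρ_ref − ρ) = 2.615 × 2180 m/(2.653 − 2.615) = 150000 m.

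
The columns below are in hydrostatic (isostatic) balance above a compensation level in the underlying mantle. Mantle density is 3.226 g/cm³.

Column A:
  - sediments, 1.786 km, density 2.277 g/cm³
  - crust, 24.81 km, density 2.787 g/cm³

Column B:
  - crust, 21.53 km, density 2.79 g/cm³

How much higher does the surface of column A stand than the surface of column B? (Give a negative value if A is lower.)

0.992 km

For any compensation level in the mantle, the mantle terms cancel and isostasy reduces to e = (Σt_A − Σt_B) − (Σ(ρt)_A − Σ(ρt)_B) / ρ_m.
Σt_A = 26.596 km; Σt_B = 21.53 km; Σ(ρt)_A = 73.212192; Σ(ρt)_B = 60.0687 (in km·g/cm³).
e = (26.596 − 21.53) − (73.212192 − 60.0687) / 3.226 = 0.992 km.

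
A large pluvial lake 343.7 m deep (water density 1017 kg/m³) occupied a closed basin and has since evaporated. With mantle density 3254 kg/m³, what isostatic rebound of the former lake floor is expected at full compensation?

107 m

u = d ρ_w/ρ_m = 343.7 m × 1017/3254 = 107 m.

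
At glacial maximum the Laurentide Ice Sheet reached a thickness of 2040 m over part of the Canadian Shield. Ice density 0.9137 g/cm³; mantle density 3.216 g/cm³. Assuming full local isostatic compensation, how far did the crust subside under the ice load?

580 m

Equating mass per unit area of the two columns: the ice load ρ_ice t is balanced by mantle displaced below, ρ_m s.
s = t ρ_ice / ρ_m = 2040 m × 0.9137/3.216 = 580 m.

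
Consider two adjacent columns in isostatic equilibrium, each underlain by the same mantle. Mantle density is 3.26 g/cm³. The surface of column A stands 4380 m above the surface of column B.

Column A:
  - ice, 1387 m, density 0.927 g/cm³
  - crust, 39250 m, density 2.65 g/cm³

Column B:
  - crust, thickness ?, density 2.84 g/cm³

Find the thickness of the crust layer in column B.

Take the compensation level at the base of the deeper column (depth z_c below the surface of column A) and equate Σ ρ_i t_i down to z_c; mantle fills any gap and the z_c terms cancel.
Column A: 1387×0.927 + 39250×2.65 + (z_c − 40637)×3.26
Column B: 4380×0 + x×2.84 + (z_c − 4380 − 0 − x)×3.26
The z_c×3.26 term appears on both sides and cancels. Collect the known terms of each column as K = Σ(ρt)_known − 3.26 × (depth of known layers): K_A = 105298.249 − 3.26×40637 = −27178.371; K_B = 0 − 3.26×(4380 + 0) = −14278.8.
Balance: K_A = K_B − x×(3.26 − 2.84), so x = (K_B − K_A)/(3.26 − 2.84) = 12899.6/0.42 = 30700 m.

30700 m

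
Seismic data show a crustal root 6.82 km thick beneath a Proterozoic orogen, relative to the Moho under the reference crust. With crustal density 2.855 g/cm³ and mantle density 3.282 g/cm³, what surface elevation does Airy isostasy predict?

Isostatic balance requires: ρ_c h = (ρ_m − ρ_c) r.
h = r (ρ_m − ρ_c) / ρ_c = 6.82 km × (3.282 − 2.855) / 2.855 = 1.02 km.

1.02 km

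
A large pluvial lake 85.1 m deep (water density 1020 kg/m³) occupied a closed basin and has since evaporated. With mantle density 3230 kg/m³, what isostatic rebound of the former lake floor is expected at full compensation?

u = d ρ_w/ρ_m = 85.1 m × 1020/3230 = 26.9 m.

26.9 m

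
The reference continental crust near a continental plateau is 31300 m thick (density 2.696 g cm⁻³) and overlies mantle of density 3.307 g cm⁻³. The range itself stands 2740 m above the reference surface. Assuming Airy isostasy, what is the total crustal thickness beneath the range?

Root depth r = h ρ_c / (ρ_m − ρ_c) = 2740 m × 2.696 / 0.611 = 12090 m.
Total thickness = T + h + r = 31300 m + 2740 m + 12090 m = 46100 m.

46100 m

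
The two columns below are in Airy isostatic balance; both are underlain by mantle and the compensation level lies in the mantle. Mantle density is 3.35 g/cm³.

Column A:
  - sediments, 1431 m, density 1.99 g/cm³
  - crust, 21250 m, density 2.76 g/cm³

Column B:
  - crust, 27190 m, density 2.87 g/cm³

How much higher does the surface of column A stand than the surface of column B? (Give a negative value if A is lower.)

For any compensation level in the mantle, the mantle terms cancel and isostasy reduces to e = (Σt_A − Σt_B) − (Σ(ρt)_A − Σ(ρt)_B) / ρ_m.
Σt_A = 22681 m; Σt_B = 27190 m; Σ(ρt)_A = 61497.69; Σ(ρt)_B = 78035.3 (in m·g/cm³).
e = (22681 − 27190) − (61497.69 − 78035.3) / 3.35 = 428 m.

428 m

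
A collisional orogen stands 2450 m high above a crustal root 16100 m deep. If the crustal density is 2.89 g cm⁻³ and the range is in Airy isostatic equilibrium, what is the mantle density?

Airy balance: ρ_c h = (ρ_m − ρ_c) r → ρ_m = ρ_c (1 + h/r).
ρ_m = 2.89 × (1 + 2450 m/16100 m) = 3.33 g cm⁻³.

3.33 g cm⁻³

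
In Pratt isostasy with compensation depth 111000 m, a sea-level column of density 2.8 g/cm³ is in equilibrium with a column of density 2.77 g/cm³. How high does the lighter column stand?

ρ_ref D = ρ (D + h) → h = D (ρ_ref − ρ)/ρ.
h = 111000 m × (2.8 − 2.77)/2.77 = 1200 m.

1200 m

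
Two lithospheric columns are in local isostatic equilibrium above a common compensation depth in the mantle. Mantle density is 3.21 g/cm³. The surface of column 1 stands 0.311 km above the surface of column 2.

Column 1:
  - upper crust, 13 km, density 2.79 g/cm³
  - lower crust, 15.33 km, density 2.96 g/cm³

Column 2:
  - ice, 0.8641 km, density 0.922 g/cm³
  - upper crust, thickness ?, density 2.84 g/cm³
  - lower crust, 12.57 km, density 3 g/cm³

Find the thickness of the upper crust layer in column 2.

Take the compensation level at the base of the deeper column (depth z_c below the surface of column 1) and equate Σ ρ_i t_i down to z_c; mantle fills any gap and the z_c terms cancel.
Column 1: 13×2.79 + 15.33×2.96 + (z_c − 28.33)×3.21
Column 2: 0.311×0 + 0.8641×0.922 + x×2.84 + 12.57×3 + (z_c − 0.311 − 13.4341 − x)×3.21
The z_c×3.21 term appears on both sides and cancels. Collect the known terms of each column as K = Σ(ρt)_known − 3.21 × (depth of known layers): K_1 = 81.6468 − 3.21×28.33 = −9.2925; K_2 = 38.5067002 − 3.21×(0.311 + 13.4341) = −5.6150708.
Balance: K_1 = K_2 − x×(3.21 − 2.84), so x = (K_2 − K_1)/(3.21 − 2.84) = 3.67743/0.37 = 9.94 km.

9.94 km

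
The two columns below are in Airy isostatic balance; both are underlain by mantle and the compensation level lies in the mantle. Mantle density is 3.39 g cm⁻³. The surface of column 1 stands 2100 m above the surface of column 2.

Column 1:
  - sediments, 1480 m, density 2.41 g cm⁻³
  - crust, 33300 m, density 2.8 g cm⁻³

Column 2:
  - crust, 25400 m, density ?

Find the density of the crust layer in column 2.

2.84 g cm⁻³

Take the compensation level at the base of the deeper column (depth z_c below the surface of column 1) and equate Σ ρ_i t_i down to z_c; mantle fills any gap and the z_c terms cancel.
Column 1: 1480×2.41 + 33300×2.8 + (z_c − 34780)×3.39
Column 2: 2100×0 + 25400×ρ + (z_c − 2100 − 25400)×3.39
The z_c×3.39 term appears on both sides and cancels. Collect the known terms of each column as K = Σ(ρt)_known − 3.39 × (depth of known layers): K_1 = 96806.8 − 3.39×34780 = −21097.4; K_2 = 0 − 3.39×(2100 + 25400) = −93225.
Balance: K_1 = K_2 + 25400×ρ, so ρ = (K_1 − K_2)/25400 = 72127.6/25400 = 2.84 g cm⁻³.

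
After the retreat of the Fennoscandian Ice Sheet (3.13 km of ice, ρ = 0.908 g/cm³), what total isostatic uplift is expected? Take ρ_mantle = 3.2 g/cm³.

0.888 km

Removing the load lets mantle flow back in; uplift u satisfies ρ_ice t = ρ_m u.
u = t ρ_ice/ρ_m = 3.13 km × 0.908/3.2 = 0.888 km.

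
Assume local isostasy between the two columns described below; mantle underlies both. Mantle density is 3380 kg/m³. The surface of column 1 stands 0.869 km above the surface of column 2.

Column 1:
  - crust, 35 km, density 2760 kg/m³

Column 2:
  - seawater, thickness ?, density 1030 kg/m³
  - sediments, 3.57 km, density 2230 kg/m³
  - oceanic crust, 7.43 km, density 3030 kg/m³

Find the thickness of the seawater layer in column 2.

5.13 km

Take the compensation level at the base of the deeper column (depth z_c below the surface of column 1) and equate Σ ρ_i t_i down to z_c; mantle fills any gap and the z_c terms cancel.
Column 1: 35×2760 + (z_c − 35)×3380
Column 2: 0.869×0 + x×1030 + 3.57×2230 + 7.43×3030 + (z_c − 0.869 − 11 − x)×3380
The z_c×3380 term appears on both sides and cancels. Collect the known terms of each column as K = Σ(ρt)_known − 3380 × (depth of known layers): K_1 = 96600 − 3380×35 = −21700; K_2 = 30474 − 3380×(0.869 + 11) = −9643.22.
Balance: K_1 = K_2 − x×(3380 − 1030), so x = (K_2 − K_1)/(3380 − 1030) = 12056.8/2350 = 5.13 km.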